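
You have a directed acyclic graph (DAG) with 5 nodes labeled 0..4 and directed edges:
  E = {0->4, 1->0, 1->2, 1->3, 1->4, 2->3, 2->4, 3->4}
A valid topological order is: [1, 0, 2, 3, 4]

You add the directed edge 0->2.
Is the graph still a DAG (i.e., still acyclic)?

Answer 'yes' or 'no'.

Given toposort: [1, 0, 2, 3, 4]
Position of 0: index 1; position of 2: index 2
New edge 0->2: forward
Forward edge: respects the existing order. Still a DAG, same toposort still valid.
Still a DAG? yes

Answer: yes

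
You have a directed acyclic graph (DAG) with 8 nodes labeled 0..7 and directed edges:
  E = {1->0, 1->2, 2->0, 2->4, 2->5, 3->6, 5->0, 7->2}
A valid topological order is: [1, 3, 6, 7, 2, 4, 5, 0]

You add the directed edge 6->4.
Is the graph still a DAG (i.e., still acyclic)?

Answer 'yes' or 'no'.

Given toposort: [1, 3, 6, 7, 2, 4, 5, 0]
Position of 6: index 2; position of 4: index 5
New edge 6->4: forward
Forward edge: respects the existing order. Still a DAG, same toposort still valid.
Still a DAG? yes

Answer: yes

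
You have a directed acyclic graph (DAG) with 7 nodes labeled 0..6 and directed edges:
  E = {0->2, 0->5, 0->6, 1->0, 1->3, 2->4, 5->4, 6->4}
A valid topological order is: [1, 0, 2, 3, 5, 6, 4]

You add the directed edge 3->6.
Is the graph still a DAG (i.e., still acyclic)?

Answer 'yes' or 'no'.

Given toposort: [1, 0, 2, 3, 5, 6, 4]
Position of 3: index 3; position of 6: index 5
New edge 3->6: forward
Forward edge: respects the existing order. Still a DAG, same toposort still valid.
Still a DAG? yes

Answer: yes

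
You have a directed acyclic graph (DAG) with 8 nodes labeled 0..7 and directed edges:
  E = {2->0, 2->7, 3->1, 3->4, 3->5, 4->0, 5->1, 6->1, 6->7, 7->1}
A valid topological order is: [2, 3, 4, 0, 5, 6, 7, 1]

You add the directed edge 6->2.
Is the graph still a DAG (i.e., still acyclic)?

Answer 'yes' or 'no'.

Answer: yes

Derivation:
Given toposort: [2, 3, 4, 0, 5, 6, 7, 1]
Position of 6: index 5; position of 2: index 0
New edge 6->2: backward (u after v in old order)
Backward edge: old toposort is now invalid. Check if this creates a cycle.
Does 2 already reach 6? Reachable from 2: [0, 1, 2, 7]. NO -> still a DAG (reorder needed).
Still a DAG? yes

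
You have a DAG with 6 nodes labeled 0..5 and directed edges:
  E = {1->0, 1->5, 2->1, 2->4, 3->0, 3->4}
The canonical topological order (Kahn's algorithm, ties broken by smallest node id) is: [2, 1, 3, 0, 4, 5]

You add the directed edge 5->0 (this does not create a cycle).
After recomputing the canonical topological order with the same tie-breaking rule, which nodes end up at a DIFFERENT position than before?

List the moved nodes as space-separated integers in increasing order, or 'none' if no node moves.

Answer: 0 4 5

Derivation:
Old toposort: [2, 1, 3, 0, 4, 5]
Added edge 5->0
Recompute Kahn (smallest-id tiebreak):
  initial in-degrees: [3, 1, 0, 0, 2, 1]
  ready (indeg=0): [2, 3]
  pop 2: indeg[1]->0; indeg[4]->1 | ready=[1, 3] | order so far=[2]
  pop 1: indeg[0]->2; indeg[5]->0 | ready=[3, 5] | order so far=[2, 1]
  pop 3: indeg[0]->1; indeg[4]->0 | ready=[4, 5] | order so far=[2, 1, 3]
  pop 4: no out-edges | ready=[5] | order so far=[2, 1, 3, 4]
  pop 5: indeg[0]->0 | ready=[0] | order so far=[2, 1, 3, 4, 5]
  pop 0: no out-edges | ready=[] | order so far=[2, 1, 3, 4, 5, 0]
New canonical toposort: [2, 1, 3, 4, 5, 0]
Compare positions:
  Node 0: index 3 -> 5 (moved)
  Node 1: index 1 -> 1 (same)
  Node 2: index 0 -> 0 (same)
  Node 3: index 2 -> 2 (same)
  Node 4: index 4 -> 3 (moved)
  Node 5: index 5 -> 4 (moved)
Nodes that changed position: 0 4 5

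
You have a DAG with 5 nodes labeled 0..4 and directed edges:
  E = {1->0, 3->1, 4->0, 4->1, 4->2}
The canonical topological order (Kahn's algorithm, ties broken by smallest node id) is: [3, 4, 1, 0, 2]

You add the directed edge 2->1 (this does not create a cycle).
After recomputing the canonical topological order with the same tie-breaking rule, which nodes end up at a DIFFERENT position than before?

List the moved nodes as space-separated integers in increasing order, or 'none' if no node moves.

Old toposort: [3, 4, 1, 0, 2]
Added edge 2->1
Recompute Kahn (smallest-id tiebreak):
  initial in-degrees: [2, 3, 1, 0, 0]
  ready (indeg=0): [3, 4]
  pop 3: indeg[1]->2 | ready=[4] | order so far=[3]
  pop 4: indeg[0]->1; indeg[1]->1; indeg[2]->0 | ready=[2] | order so far=[3, 4]
  pop 2: indeg[1]->0 | ready=[1] | order so far=[3, 4, 2]
  pop 1: indeg[0]->0 | ready=[0] | order so far=[3, 4, 2, 1]
  pop 0: no out-edges | ready=[] | order so far=[3, 4, 2, 1, 0]
New canonical toposort: [3, 4, 2, 1, 0]
Compare positions:
  Node 0: index 3 -> 4 (moved)
  Node 1: index 2 -> 3 (moved)
  Node 2: index 4 -> 2 (moved)
  Node 3: index 0 -> 0 (same)
  Node 4: index 1 -> 1 (same)
Nodes that changed position: 0 1 2

Answer: 0 1 2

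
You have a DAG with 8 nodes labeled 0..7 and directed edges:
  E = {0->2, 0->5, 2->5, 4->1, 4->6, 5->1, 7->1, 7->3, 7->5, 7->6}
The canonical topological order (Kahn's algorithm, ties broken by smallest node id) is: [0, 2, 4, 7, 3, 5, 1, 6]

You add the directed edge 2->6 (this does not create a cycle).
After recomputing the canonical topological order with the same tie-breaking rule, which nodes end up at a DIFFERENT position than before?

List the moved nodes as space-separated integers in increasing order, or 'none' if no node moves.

Answer: none

Derivation:
Old toposort: [0, 2, 4, 7, 3, 5, 1, 6]
Added edge 2->6
Recompute Kahn (smallest-id tiebreak):
  initial in-degrees: [0, 3, 1, 1, 0, 3, 3, 0]
  ready (indeg=0): [0, 4, 7]
  pop 0: indeg[2]->0; indeg[5]->2 | ready=[2, 4, 7] | order so far=[0]
  pop 2: indeg[5]->1; indeg[6]->2 | ready=[4, 7] | order so far=[0, 2]
  pop 4: indeg[1]->2; indeg[6]->1 | ready=[7] | order so far=[0, 2, 4]
  pop 7: indeg[1]->1; indeg[3]->0; indeg[5]->0; indeg[6]->0 | ready=[3, 5, 6] | order so far=[0, 2, 4, 7]
  pop 3: no out-edges | ready=[5, 6] | order so far=[0, 2, 4, 7, 3]
  pop 5: indeg[1]->0 | ready=[1, 6] | order so far=[0, 2, 4, 7, 3, 5]
  pop 1: no out-edges | ready=[6] | order so far=[0, 2, 4, 7, 3, 5, 1]
  pop 6: no out-edges | ready=[] | order so far=[0, 2, 4, 7, 3, 5, 1, 6]
New canonical toposort: [0, 2, 4, 7, 3, 5, 1, 6]
Compare positions:
  Node 0: index 0 -> 0 (same)
  Node 1: index 6 -> 6 (same)
  Node 2: index 1 -> 1 (same)
  Node 3: index 4 -> 4 (same)
  Node 4: index 2 -> 2 (same)
  Node 5: index 5 -> 5 (same)
  Node 6: index 7 -> 7 (same)
  Node 7: index 3 -> 3 (same)
Nodes that changed position: none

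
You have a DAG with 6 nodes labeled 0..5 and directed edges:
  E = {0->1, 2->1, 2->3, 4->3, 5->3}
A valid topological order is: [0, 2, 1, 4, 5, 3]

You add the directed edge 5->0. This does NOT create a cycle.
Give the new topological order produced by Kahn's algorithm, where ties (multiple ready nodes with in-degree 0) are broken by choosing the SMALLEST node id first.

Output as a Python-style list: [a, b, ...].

Old toposort: [0, 2, 1, 4, 5, 3]
Added edge: 5->0
Position of 5 (4) > position of 0 (0). Must reorder: 5 must now come before 0.
Run Kahn's algorithm (break ties by smallest node id):
  initial in-degrees: [1, 2, 0, 3, 0, 0]
  ready (indeg=0): [2, 4, 5]
  pop 2: indeg[1]->1; indeg[3]->2 | ready=[4, 5] | order so far=[2]
  pop 4: indeg[3]->1 | ready=[5] | order so far=[2, 4]
  pop 5: indeg[0]->0; indeg[3]->0 | ready=[0, 3] | order so far=[2, 4, 5]
  pop 0: indeg[1]->0 | ready=[1, 3] | order so far=[2, 4, 5, 0]
  pop 1: no out-edges | ready=[3] | order so far=[2, 4, 5, 0, 1]
  pop 3: no out-edges | ready=[] | order so far=[2, 4, 5, 0, 1, 3]
  Result: [2, 4, 5, 0, 1, 3]

Answer: [2, 4, 5, 0, 1, 3]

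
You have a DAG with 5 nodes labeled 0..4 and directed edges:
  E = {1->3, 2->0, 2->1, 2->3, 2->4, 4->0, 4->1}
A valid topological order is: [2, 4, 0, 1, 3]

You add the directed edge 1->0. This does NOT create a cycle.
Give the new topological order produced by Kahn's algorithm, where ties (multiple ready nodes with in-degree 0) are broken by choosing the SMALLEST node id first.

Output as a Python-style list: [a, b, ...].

Answer: [2, 4, 1, 0, 3]

Derivation:
Old toposort: [2, 4, 0, 1, 3]
Added edge: 1->0
Position of 1 (3) > position of 0 (2). Must reorder: 1 must now come before 0.
Run Kahn's algorithm (break ties by smallest node id):
  initial in-degrees: [3, 2, 0, 2, 1]
  ready (indeg=0): [2]
  pop 2: indeg[0]->2; indeg[1]->1; indeg[3]->1; indeg[4]->0 | ready=[4] | order so far=[2]
  pop 4: indeg[0]->1; indeg[1]->0 | ready=[1] | order so far=[2, 4]
  pop 1: indeg[0]->0; indeg[3]->0 | ready=[0, 3] | order so far=[2, 4, 1]
  pop 0: no out-edges | ready=[3] | order so far=[2, 4, 1, 0]
  pop 3: no out-edges | ready=[] | order so far=[2, 4, 1, 0, 3]
  Result: [2, 4, 1, 0, 3]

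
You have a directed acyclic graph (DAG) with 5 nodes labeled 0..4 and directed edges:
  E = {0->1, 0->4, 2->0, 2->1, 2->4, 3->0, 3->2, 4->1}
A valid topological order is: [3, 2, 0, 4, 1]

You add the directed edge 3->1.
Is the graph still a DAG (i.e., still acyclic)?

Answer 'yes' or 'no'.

Answer: yes

Derivation:
Given toposort: [3, 2, 0, 4, 1]
Position of 3: index 0; position of 1: index 4
New edge 3->1: forward
Forward edge: respects the existing order. Still a DAG, same toposort still valid.
Still a DAG? yes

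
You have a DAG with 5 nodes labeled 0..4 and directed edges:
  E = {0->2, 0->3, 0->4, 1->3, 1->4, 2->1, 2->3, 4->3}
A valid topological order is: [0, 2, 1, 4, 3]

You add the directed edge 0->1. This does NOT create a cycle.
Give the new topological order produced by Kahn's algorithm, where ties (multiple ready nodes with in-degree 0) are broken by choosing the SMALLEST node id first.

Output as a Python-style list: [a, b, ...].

Old toposort: [0, 2, 1, 4, 3]
Added edge: 0->1
Position of 0 (0) < position of 1 (2). Old order still valid.
Run Kahn's algorithm (break ties by smallest node id):
  initial in-degrees: [0, 2, 1, 4, 2]
  ready (indeg=0): [0]
  pop 0: indeg[1]->1; indeg[2]->0; indeg[3]->3; indeg[4]->1 | ready=[2] | order so far=[0]
  pop 2: indeg[1]->0; indeg[3]->2 | ready=[1] | order so far=[0, 2]
  pop 1: indeg[3]->1; indeg[4]->0 | ready=[4] | order so far=[0, 2, 1]
  pop 4: indeg[3]->0 | ready=[3] | order so far=[0, 2, 1, 4]
  pop 3: no out-edges | ready=[] | order so far=[0, 2, 1, 4, 3]
  Result: [0, 2, 1, 4, 3]

Answer: [0, 2, 1, 4, 3]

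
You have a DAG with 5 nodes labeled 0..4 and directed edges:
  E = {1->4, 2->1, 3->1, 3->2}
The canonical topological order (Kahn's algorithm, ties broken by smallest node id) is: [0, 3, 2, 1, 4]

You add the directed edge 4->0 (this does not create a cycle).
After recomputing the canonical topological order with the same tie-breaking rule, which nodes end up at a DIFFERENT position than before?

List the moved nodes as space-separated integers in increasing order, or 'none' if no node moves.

Answer: 0 1 2 3 4

Derivation:
Old toposort: [0, 3, 2, 1, 4]
Added edge 4->0
Recompute Kahn (smallest-id tiebreak):
  initial in-degrees: [1, 2, 1, 0, 1]
  ready (indeg=0): [3]
  pop 3: indeg[1]->1; indeg[2]->0 | ready=[2] | order so far=[3]
  pop 2: indeg[1]->0 | ready=[1] | order so far=[3, 2]
  pop 1: indeg[4]->0 | ready=[4] | order so far=[3, 2, 1]
  pop 4: indeg[0]->0 | ready=[0] | order so far=[3, 2, 1, 4]
  pop 0: no out-edges | ready=[] | order so far=[3, 2, 1, 4, 0]
New canonical toposort: [3, 2, 1, 4, 0]
Compare positions:
  Node 0: index 0 -> 4 (moved)
  Node 1: index 3 -> 2 (moved)
  Node 2: index 2 -> 1 (moved)
  Node 3: index 1 -> 0 (moved)
  Node 4: index 4 -> 3 (moved)
Nodes that changed position: 0 1 2 3 4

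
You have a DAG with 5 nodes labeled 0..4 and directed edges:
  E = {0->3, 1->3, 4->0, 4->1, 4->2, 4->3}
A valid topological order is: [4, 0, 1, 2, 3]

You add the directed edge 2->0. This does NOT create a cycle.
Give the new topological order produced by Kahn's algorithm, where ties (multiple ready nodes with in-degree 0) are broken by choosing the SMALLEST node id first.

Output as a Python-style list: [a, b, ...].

Answer: [4, 1, 2, 0, 3]

Derivation:
Old toposort: [4, 0, 1, 2, 3]
Added edge: 2->0
Position of 2 (3) > position of 0 (1). Must reorder: 2 must now come before 0.
Run Kahn's algorithm (break ties by smallest node id):
  initial in-degrees: [2, 1, 1, 3, 0]
  ready (indeg=0): [4]
  pop 4: indeg[0]->1; indeg[1]->0; indeg[2]->0; indeg[3]->2 | ready=[1, 2] | order so far=[4]
  pop 1: indeg[3]->1 | ready=[2] | order so far=[4, 1]
  pop 2: indeg[0]->0 | ready=[0] | order so far=[4, 1, 2]
  pop 0: indeg[3]->0 | ready=[3] | order so far=[4, 1, 2, 0]
  pop 3: no out-edges | ready=[] | order so far=[4, 1, 2, 0, 3]
  Result: [4, 1, 2, 0, 3]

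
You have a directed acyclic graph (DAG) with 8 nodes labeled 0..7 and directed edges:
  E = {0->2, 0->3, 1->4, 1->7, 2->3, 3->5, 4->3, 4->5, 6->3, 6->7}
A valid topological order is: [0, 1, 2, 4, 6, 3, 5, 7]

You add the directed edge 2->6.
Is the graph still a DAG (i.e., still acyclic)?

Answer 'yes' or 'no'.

Answer: yes

Derivation:
Given toposort: [0, 1, 2, 4, 6, 3, 5, 7]
Position of 2: index 2; position of 6: index 4
New edge 2->6: forward
Forward edge: respects the existing order. Still a DAG, same toposort still valid.
Still a DAG? yes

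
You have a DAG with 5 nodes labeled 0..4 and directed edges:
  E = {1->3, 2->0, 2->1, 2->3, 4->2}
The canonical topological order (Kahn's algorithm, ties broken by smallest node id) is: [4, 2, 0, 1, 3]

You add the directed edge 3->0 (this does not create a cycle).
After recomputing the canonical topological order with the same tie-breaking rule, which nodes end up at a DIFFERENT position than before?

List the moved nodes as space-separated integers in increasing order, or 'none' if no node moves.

Old toposort: [4, 2, 0, 1, 3]
Added edge 3->0
Recompute Kahn (smallest-id tiebreak):
  initial in-degrees: [2, 1, 1, 2, 0]
  ready (indeg=0): [4]
  pop 4: indeg[2]->0 | ready=[2] | order so far=[4]
  pop 2: indeg[0]->1; indeg[1]->0; indeg[3]->1 | ready=[1] | order so far=[4, 2]
  pop 1: indeg[3]->0 | ready=[3] | order so far=[4, 2, 1]
  pop 3: indeg[0]->0 | ready=[0] | order so far=[4, 2, 1, 3]
  pop 0: no out-edges | ready=[] | order so far=[4, 2, 1, 3, 0]
New canonical toposort: [4, 2, 1, 3, 0]
Compare positions:
  Node 0: index 2 -> 4 (moved)
  Node 1: index 3 -> 2 (moved)
  Node 2: index 1 -> 1 (same)
  Node 3: index 4 -> 3 (moved)
  Node 4: index 0 -> 0 (same)
Nodes that changed position: 0 1 3

Answer: 0 1 3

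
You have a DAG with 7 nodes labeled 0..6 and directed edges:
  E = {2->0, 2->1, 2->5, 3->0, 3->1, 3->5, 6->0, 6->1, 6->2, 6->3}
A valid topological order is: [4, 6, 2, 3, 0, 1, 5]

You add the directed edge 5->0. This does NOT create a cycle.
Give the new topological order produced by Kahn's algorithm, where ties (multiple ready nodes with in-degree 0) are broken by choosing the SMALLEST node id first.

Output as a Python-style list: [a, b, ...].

Answer: [4, 6, 2, 3, 1, 5, 0]

Derivation:
Old toposort: [4, 6, 2, 3, 0, 1, 5]
Added edge: 5->0
Position of 5 (6) > position of 0 (4). Must reorder: 5 must now come before 0.
Run Kahn's algorithm (break ties by smallest node id):
  initial in-degrees: [4, 3, 1, 1, 0, 2, 0]
  ready (indeg=0): [4, 6]
  pop 4: no out-edges | ready=[6] | order so far=[4]
  pop 6: indeg[0]->3; indeg[1]->2; indeg[2]->0; indeg[3]->0 | ready=[2, 3] | order so far=[4, 6]
  pop 2: indeg[0]->2; indeg[1]->1; indeg[5]->1 | ready=[3] | order so far=[4, 6, 2]
  pop 3: indeg[0]->1; indeg[1]->0; indeg[5]->0 | ready=[1, 5] | order so far=[4, 6, 2, 3]
  pop 1: no out-edges | ready=[5] | order so far=[4, 6, 2, 3, 1]
  pop 5: indeg[0]->0 | ready=[0] | order so far=[4, 6, 2, 3, 1, 5]
  pop 0: no out-edges | ready=[] | order so far=[4, 6, 2, 3, 1, 5, 0]
  Result: [4, 6, 2, 3, 1, 5, 0]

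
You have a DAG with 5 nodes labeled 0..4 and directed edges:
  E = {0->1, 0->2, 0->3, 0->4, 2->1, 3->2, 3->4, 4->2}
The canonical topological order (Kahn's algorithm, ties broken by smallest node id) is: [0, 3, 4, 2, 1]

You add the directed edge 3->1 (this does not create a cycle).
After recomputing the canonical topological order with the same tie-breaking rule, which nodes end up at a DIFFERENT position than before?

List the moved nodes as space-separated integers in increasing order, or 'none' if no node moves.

Answer: none

Derivation:
Old toposort: [0, 3, 4, 2, 1]
Added edge 3->1
Recompute Kahn (smallest-id tiebreak):
  initial in-degrees: [0, 3, 3, 1, 2]
  ready (indeg=0): [0]
  pop 0: indeg[1]->2; indeg[2]->2; indeg[3]->0; indeg[4]->1 | ready=[3] | order so far=[0]
  pop 3: indeg[1]->1; indeg[2]->1; indeg[4]->0 | ready=[4] | order so far=[0, 3]
  pop 4: indeg[2]->0 | ready=[2] | order so far=[0, 3, 4]
  pop 2: indeg[1]->0 | ready=[1] | order so far=[0, 3, 4, 2]
  pop 1: no out-edges | ready=[] | order so far=[0, 3, 4, 2, 1]
New canonical toposort: [0, 3, 4, 2, 1]
Compare positions:
  Node 0: index 0 -> 0 (same)
  Node 1: index 4 -> 4 (same)
  Node 2: index 3 -> 3 (same)
  Node 3: index 1 -> 1 (same)
  Node 4: index 2 -> 2 (same)
Nodes that changed position: none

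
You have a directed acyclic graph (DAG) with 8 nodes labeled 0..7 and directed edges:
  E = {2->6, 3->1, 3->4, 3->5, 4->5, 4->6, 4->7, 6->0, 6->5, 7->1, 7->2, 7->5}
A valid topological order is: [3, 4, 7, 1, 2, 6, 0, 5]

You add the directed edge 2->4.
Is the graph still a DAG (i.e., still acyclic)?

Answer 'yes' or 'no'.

Answer: no

Derivation:
Given toposort: [3, 4, 7, 1, 2, 6, 0, 5]
Position of 2: index 4; position of 4: index 1
New edge 2->4: backward (u after v in old order)
Backward edge: old toposort is now invalid. Check if this creates a cycle.
Does 4 already reach 2? Reachable from 4: [0, 1, 2, 4, 5, 6, 7]. YES -> cycle!
Still a DAG? no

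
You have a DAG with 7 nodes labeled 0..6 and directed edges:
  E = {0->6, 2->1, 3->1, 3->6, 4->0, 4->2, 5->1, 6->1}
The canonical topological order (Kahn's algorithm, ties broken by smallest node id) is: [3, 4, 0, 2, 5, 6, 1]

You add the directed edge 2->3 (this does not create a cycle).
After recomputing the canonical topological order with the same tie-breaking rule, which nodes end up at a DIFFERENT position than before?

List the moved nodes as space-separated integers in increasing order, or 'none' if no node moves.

Answer: 0 2 3 4

Derivation:
Old toposort: [3, 4, 0, 2, 5, 6, 1]
Added edge 2->3
Recompute Kahn (smallest-id tiebreak):
  initial in-degrees: [1, 4, 1, 1, 0, 0, 2]
  ready (indeg=0): [4, 5]
  pop 4: indeg[0]->0; indeg[2]->0 | ready=[0, 2, 5] | order so far=[4]
  pop 0: indeg[6]->1 | ready=[2, 5] | order so far=[4, 0]
  pop 2: indeg[1]->3; indeg[3]->0 | ready=[3, 5] | order so far=[4, 0, 2]
  pop 3: indeg[1]->2; indeg[6]->0 | ready=[5, 6] | order so far=[4, 0, 2, 3]
  pop 5: indeg[1]->1 | ready=[6] | order so far=[4, 0, 2, 3, 5]
  pop 6: indeg[1]->0 | ready=[1] | order so far=[4, 0, 2, 3, 5, 6]
  pop 1: no out-edges | ready=[] | order so far=[4, 0, 2, 3, 5, 6, 1]
New canonical toposort: [4, 0, 2, 3, 5, 6, 1]
Compare positions:
  Node 0: index 2 -> 1 (moved)
  Node 1: index 6 -> 6 (same)
  Node 2: index 3 -> 2 (moved)
  Node 3: index 0 -> 3 (moved)
  Node 4: index 1 -> 0 (moved)
  Node 5: index 4 -> 4 (same)
  Node 6: index 5 -> 5 (same)
Nodes that changed position: 0 2 3 4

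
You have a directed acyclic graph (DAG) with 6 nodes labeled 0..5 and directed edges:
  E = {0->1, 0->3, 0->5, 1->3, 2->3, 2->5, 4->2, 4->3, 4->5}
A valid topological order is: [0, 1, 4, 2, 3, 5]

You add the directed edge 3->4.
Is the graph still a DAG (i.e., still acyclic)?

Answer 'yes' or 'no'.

Answer: no

Derivation:
Given toposort: [0, 1, 4, 2, 3, 5]
Position of 3: index 4; position of 4: index 2
New edge 3->4: backward (u after v in old order)
Backward edge: old toposort is now invalid. Check if this creates a cycle.
Does 4 already reach 3? Reachable from 4: [2, 3, 4, 5]. YES -> cycle!
Still a DAG? no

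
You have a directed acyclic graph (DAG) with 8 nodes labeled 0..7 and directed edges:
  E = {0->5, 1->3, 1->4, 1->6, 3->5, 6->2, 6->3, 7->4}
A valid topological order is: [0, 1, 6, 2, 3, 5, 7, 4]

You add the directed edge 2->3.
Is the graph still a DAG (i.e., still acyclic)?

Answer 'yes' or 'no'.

Given toposort: [0, 1, 6, 2, 3, 5, 7, 4]
Position of 2: index 3; position of 3: index 4
New edge 2->3: forward
Forward edge: respects the existing order. Still a DAG, same toposort still valid.
Still a DAG? yes

Answer: yes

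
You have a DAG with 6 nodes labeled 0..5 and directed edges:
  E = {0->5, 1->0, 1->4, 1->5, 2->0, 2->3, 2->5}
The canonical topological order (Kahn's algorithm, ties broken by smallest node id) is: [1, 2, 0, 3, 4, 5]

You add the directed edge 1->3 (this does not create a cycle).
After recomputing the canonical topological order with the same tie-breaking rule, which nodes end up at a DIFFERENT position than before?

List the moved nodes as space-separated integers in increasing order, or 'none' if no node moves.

Answer: none

Derivation:
Old toposort: [1, 2, 0, 3, 4, 5]
Added edge 1->3
Recompute Kahn (smallest-id tiebreak):
  initial in-degrees: [2, 0, 0, 2, 1, 3]
  ready (indeg=0): [1, 2]
  pop 1: indeg[0]->1; indeg[3]->1; indeg[4]->0; indeg[5]->2 | ready=[2, 4] | order so far=[1]
  pop 2: indeg[0]->0; indeg[3]->0; indeg[5]->1 | ready=[0, 3, 4] | order so far=[1, 2]
  pop 0: indeg[5]->0 | ready=[3, 4, 5] | order so far=[1, 2, 0]
  pop 3: no out-edges | ready=[4, 5] | order so far=[1, 2, 0, 3]
  pop 4: no out-edges | ready=[5] | order so far=[1, 2, 0, 3, 4]
  pop 5: no out-edges | ready=[] | order so far=[1, 2, 0, 3, 4, 5]
New canonical toposort: [1, 2, 0, 3, 4, 5]
Compare positions:
  Node 0: index 2 -> 2 (same)
  Node 1: index 0 -> 0 (same)
  Node 2: index 1 -> 1 (same)
  Node 3: index 3 -> 3 (same)
  Node 4: index 4 -> 4 (same)
  Node 5: index 5 -> 5 (same)
Nodes that changed position: none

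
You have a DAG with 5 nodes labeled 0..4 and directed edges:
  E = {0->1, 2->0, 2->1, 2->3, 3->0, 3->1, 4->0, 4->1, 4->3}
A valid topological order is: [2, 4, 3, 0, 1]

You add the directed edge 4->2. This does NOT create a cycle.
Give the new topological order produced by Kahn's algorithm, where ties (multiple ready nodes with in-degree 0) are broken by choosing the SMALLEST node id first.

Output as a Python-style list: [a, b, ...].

Answer: [4, 2, 3, 0, 1]

Derivation:
Old toposort: [2, 4, 3, 0, 1]
Added edge: 4->2
Position of 4 (1) > position of 2 (0). Must reorder: 4 must now come before 2.
Run Kahn's algorithm (break ties by smallest node id):
  initial in-degrees: [3, 4, 1, 2, 0]
  ready (indeg=0): [4]
  pop 4: indeg[0]->2; indeg[1]->3; indeg[2]->0; indeg[3]->1 | ready=[2] | order so far=[4]
  pop 2: indeg[0]->1; indeg[1]->2; indeg[3]->0 | ready=[3] | order so far=[4, 2]
  pop 3: indeg[0]->0; indeg[1]->1 | ready=[0] | order so far=[4, 2, 3]
  pop 0: indeg[1]->0 | ready=[1] | order so far=[4, 2, 3, 0]
  pop 1: no out-edges | ready=[] | order so far=[4, 2, 3, 0, 1]
  Result: [4, 2, 3, 0, 1]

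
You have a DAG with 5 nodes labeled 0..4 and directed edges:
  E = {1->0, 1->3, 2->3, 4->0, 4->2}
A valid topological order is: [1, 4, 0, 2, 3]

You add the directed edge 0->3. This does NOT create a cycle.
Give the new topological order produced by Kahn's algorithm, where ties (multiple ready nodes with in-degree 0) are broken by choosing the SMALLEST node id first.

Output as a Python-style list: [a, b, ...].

Answer: [1, 4, 0, 2, 3]

Derivation:
Old toposort: [1, 4, 0, 2, 3]
Added edge: 0->3
Position of 0 (2) < position of 3 (4). Old order still valid.
Run Kahn's algorithm (break ties by smallest node id):
  initial in-degrees: [2, 0, 1, 3, 0]
  ready (indeg=0): [1, 4]
  pop 1: indeg[0]->1; indeg[3]->2 | ready=[4] | order so far=[1]
  pop 4: indeg[0]->0; indeg[2]->0 | ready=[0, 2] | order so far=[1, 4]
  pop 0: indeg[3]->1 | ready=[2] | order so far=[1, 4, 0]
  pop 2: indeg[3]->0 | ready=[3] | order so far=[1, 4, 0, 2]
  pop 3: no out-edges | ready=[] | order so far=[1, 4, 0, 2, 3]
  Result: [1, 4, 0, 2, 3]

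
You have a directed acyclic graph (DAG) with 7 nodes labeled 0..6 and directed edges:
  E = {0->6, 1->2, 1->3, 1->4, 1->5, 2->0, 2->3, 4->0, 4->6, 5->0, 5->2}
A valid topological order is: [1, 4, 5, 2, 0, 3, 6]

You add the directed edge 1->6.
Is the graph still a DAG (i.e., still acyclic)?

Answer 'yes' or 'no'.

Answer: yes

Derivation:
Given toposort: [1, 4, 5, 2, 0, 3, 6]
Position of 1: index 0; position of 6: index 6
New edge 1->6: forward
Forward edge: respects the existing order. Still a DAG, same toposort still valid.
Still a DAG? yes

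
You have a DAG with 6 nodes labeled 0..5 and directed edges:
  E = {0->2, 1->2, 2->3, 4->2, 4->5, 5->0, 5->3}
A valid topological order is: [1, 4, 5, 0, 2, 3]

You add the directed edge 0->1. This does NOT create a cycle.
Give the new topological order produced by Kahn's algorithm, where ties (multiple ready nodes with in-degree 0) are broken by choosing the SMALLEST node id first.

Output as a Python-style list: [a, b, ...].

Old toposort: [1, 4, 5, 0, 2, 3]
Added edge: 0->1
Position of 0 (3) > position of 1 (0). Must reorder: 0 must now come before 1.
Run Kahn's algorithm (break ties by smallest node id):
  initial in-degrees: [1, 1, 3, 2, 0, 1]
  ready (indeg=0): [4]
  pop 4: indeg[2]->2; indeg[5]->0 | ready=[5] | order so far=[4]
  pop 5: indeg[0]->0; indeg[3]->1 | ready=[0] | order so far=[4, 5]
  pop 0: indeg[1]->0; indeg[2]->1 | ready=[1] | order so far=[4, 5, 0]
  pop 1: indeg[2]->0 | ready=[2] | order so far=[4, 5, 0, 1]
  pop 2: indeg[3]->0 | ready=[3] | order so far=[4, 5, 0, 1, 2]
  pop 3: no out-edges | ready=[] | order so far=[4, 5, 0, 1, 2, 3]
  Result: [4, 5, 0, 1, 2, 3]

Answer: [4, 5, 0, 1, 2, 3]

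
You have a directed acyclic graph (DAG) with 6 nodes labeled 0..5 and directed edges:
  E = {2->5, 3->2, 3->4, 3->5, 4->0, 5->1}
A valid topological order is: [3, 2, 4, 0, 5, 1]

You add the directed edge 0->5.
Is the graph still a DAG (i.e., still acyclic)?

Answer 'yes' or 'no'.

Answer: yes

Derivation:
Given toposort: [3, 2, 4, 0, 5, 1]
Position of 0: index 3; position of 5: index 4
New edge 0->5: forward
Forward edge: respects the existing order. Still a DAG, same toposort still valid.
Still a DAG? yes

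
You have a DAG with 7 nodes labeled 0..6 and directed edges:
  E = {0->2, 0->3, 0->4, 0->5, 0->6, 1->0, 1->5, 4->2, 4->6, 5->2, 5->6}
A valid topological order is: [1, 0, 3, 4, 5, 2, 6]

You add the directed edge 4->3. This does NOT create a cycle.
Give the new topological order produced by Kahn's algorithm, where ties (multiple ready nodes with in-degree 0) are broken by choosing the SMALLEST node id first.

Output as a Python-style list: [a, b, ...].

Old toposort: [1, 0, 3, 4, 5, 2, 6]
Added edge: 4->3
Position of 4 (3) > position of 3 (2). Must reorder: 4 must now come before 3.
Run Kahn's algorithm (break ties by smallest node id):
  initial in-degrees: [1, 0, 3, 2, 1, 2, 3]
  ready (indeg=0): [1]
  pop 1: indeg[0]->0; indeg[5]->1 | ready=[0] | order so far=[1]
  pop 0: indeg[2]->2; indeg[3]->1; indeg[4]->0; indeg[5]->0; indeg[6]->2 | ready=[4, 5] | order so far=[1, 0]
  pop 4: indeg[2]->1; indeg[3]->0; indeg[6]->1 | ready=[3, 5] | order so far=[1, 0, 4]
  pop 3: no out-edges | ready=[5] | order so far=[1, 0, 4, 3]
  pop 5: indeg[2]->0; indeg[6]->0 | ready=[2, 6] | order so far=[1, 0, 4, 3, 5]
  pop 2: no out-edges | ready=[6] | order so far=[1, 0, 4, 3, 5, 2]
  pop 6: no out-edges | ready=[] | order so far=[1, 0, 4, 3, 5, 2, 6]
  Result: [1, 0, 4, 3, 5, 2, 6]

Answer: [1, 0, 4, 3, 5, 2, 6]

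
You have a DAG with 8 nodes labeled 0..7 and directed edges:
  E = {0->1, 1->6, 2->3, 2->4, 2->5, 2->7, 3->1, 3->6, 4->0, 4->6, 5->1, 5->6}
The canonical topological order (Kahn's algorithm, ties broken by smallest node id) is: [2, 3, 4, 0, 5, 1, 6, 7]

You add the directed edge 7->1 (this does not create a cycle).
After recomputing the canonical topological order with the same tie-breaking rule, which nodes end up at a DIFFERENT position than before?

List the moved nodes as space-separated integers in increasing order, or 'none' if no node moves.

Old toposort: [2, 3, 4, 0, 5, 1, 6, 7]
Added edge 7->1
Recompute Kahn (smallest-id tiebreak):
  initial in-degrees: [1, 4, 0, 1, 1, 1, 4, 1]
  ready (indeg=0): [2]
  pop 2: indeg[3]->0; indeg[4]->0; indeg[5]->0; indeg[7]->0 | ready=[3, 4, 5, 7] | order so far=[2]
  pop 3: indeg[1]->3; indeg[6]->3 | ready=[4, 5, 7] | order so far=[2, 3]
  pop 4: indeg[0]->0; indeg[6]->2 | ready=[0, 5, 7] | order so far=[2, 3, 4]
  pop 0: indeg[1]->2 | ready=[5, 7] | order so far=[2, 3, 4, 0]
  pop 5: indeg[1]->1; indeg[6]->1 | ready=[7] | order so far=[2, 3, 4, 0, 5]
  pop 7: indeg[1]->0 | ready=[1] | order so far=[2, 3, 4, 0, 5, 7]
  pop 1: indeg[6]->0 | ready=[6] | order so far=[2, 3, 4, 0, 5, 7, 1]
  pop 6: no out-edges | ready=[] | order so far=[2, 3, 4, 0, 5, 7, 1, 6]
New canonical toposort: [2, 3, 4, 0, 5, 7, 1, 6]
Compare positions:
  Node 0: index 3 -> 3 (same)
  Node 1: index 5 -> 6 (moved)
  Node 2: index 0 -> 0 (same)
  Node 3: index 1 -> 1 (same)
  Node 4: index 2 -> 2 (same)
  Node 5: index 4 -> 4 (same)
  Node 6: index 6 -> 7 (moved)
  Node 7: index 7 -> 5 (moved)
Nodes that changed position: 1 6 7

Answer: 1 6 7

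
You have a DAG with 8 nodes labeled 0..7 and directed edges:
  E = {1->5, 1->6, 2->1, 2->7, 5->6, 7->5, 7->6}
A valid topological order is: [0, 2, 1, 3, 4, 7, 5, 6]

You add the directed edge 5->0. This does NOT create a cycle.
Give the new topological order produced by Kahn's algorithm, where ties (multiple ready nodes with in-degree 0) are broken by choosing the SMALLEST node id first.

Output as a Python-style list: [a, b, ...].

Old toposort: [0, 2, 1, 3, 4, 7, 5, 6]
Added edge: 5->0
Position of 5 (6) > position of 0 (0). Must reorder: 5 must now come before 0.
Run Kahn's algorithm (break ties by smallest node id):
  initial in-degrees: [1, 1, 0, 0, 0, 2, 3, 1]
  ready (indeg=0): [2, 3, 4]
  pop 2: indeg[1]->0; indeg[7]->0 | ready=[1, 3, 4, 7] | order so far=[2]
  pop 1: indeg[5]->1; indeg[6]->2 | ready=[3, 4, 7] | order so far=[2, 1]
  pop 3: no out-edges | ready=[4, 7] | order so far=[2, 1, 3]
  pop 4: no out-edges | ready=[7] | order so far=[2, 1, 3, 4]
  pop 7: indeg[5]->0; indeg[6]->1 | ready=[5] | order so far=[2, 1, 3, 4, 7]
  pop 5: indeg[0]->0; indeg[6]->0 | ready=[0, 6] | order so far=[2, 1, 3, 4, 7, 5]
  pop 0: no out-edges | ready=[6] | order so far=[2, 1, 3, 4, 7, 5, 0]
  pop 6: no out-edges | ready=[] | order so far=[2, 1, 3, 4, 7, 5, 0, 6]
  Result: [2, 1, 3, 4, 7, 5, 0, 6]

Answer: [2, 1, 3, 4, 7, 5, 0, 6]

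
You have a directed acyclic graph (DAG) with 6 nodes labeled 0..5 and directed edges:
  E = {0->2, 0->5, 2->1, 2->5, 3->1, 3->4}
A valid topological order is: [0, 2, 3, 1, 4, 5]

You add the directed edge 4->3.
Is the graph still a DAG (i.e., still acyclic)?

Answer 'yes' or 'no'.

Given toposort: [0, 2, 3, 1, 4, 5]
Position of 4: index 4; position of 3: index 2
New edge 4->3: backward (u after v in old order)
Backward edge: old toposort is now invalid. Check if this creates a cycle.
Does 3 already reach 4? Reachable from 3: [1, 3, 4]. YES -> cycle!
Still a DAG? no

Answer: no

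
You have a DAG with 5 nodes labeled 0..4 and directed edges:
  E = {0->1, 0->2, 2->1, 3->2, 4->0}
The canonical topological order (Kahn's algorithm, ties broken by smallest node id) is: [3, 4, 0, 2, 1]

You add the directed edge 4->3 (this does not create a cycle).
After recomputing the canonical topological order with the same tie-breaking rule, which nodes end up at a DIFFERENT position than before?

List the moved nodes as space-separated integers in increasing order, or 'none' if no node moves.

Old toposort: [3, 4, 0, 2, 1]
Added edge 4->3
Recompute Kahn (smallest-id tiebreak):
  initial in-degrees: [1, 2, 2, 1, 0]
  ready (indeg=0): [4]
  pop 4: indeg[0]->0; indeg[3]->0 | ready=[0, 3] | order so far=[4]
  pop 0: indeg[1]->1; indeg[2]->1 | ready=[3] | order so far=[4, 0]
  pop 3: indeg[2]->0 | ready=[2] | order so far=[4, 0, 3]
  pop 2: indeg[1]->0 | ready=[1] | order so far=[4, 0, 3, 2]
  pop 1: no out-edges | ready=[] | order so far=[4, 0, 3, 2, 1]
New canonical toposort: [4, 0, 3, 2, 1]
Compare positions:
  Node 0: index 2 -> 1 (moved)
  Node 1: index 4 -> 4 (same)
  Node 2: index 3 -> 3 (same)
  Node 3: index 0 -> 2 (moved)
  Node 4: index 1 -> 0 (moved)
Nodes that changed position: 0 3 4

Answer: 0 3 4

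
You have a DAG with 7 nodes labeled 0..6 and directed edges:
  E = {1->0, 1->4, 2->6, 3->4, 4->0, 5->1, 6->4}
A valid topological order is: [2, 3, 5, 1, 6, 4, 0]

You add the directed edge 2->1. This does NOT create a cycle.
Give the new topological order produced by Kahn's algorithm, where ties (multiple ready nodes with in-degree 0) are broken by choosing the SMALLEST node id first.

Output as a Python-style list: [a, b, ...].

Answer: [2, 3, 5, 1, 6, 4, 0]

Derivation:
Old toposort: [2, 3, 5, 1, 6, 4, 0]
Added edge: 2->1
Position of 2 (0) < position of 1 (3). Old order still valid.
Run Kahn's algorithm (break ties by smallest node id):
  initial in-degrees: [2, 2, 0, 0, 3, 0, 1]
  ready (indeg=0): [2, 3, 5]
  pop 2: indeg[1]->1; indeg[6]->0 | ready=[3, 5, 6] | order so far=[2]
  pop 3: indeg[4]->2 | ready=[5, 6] | order so far=[2, 3]
  pop 5: indeg[1]->0 | ready=[1, 6] | order so far=[2, 3, 5]
  pop 1: indeg[0]->1; indeg[4]->1 | ready=[6] | order so far=[2, 3, 5, 1]
  pop 6: indeg[4]->0 | ready=[4] | order so far=[2, 3, 5, 1, 6]
  pop 4: indeg[0]->0 | ready=[0] | order so far=[2, 3, 5, 1, 6, 4]
  pop 0: no out-edges | ready=[] | order so far=[2, 3, 5, 1, 6, 4, 0]
  Result: [2, 3, 5, 1, 6, 4, 0]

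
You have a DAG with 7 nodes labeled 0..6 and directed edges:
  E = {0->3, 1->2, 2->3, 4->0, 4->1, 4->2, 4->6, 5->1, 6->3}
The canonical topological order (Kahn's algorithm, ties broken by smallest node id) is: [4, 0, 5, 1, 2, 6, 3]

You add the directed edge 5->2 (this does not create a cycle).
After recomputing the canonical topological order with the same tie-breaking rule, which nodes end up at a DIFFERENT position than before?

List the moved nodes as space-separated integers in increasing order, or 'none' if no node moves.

Answer: none

Derivation:
Old toposort: [4, 0, 5, 1, 2, 6, 3]
Added edge 5->2
Recompute Kahn (smallest-id tiebreak):
  initial in-degrees: [1, 2, 3, 3, 0, 0, 1]
  ready (indeg=0): [4, 5]
  pop 4: indeg[0]->0; indeg[1]->1; indeg[2]->2; indeg[6]->0 | ready=[0, 5, 6] | order so far=[4]
  pop 0: indeg[3]->2 | ready=[5, 6] | order so far=[4, 0]
  pop 5: indeg[1]->0; indeg[2]->1 | ready=[1, 6] | order so far=[4, 0, 5]
  pop 1: indeg[2]->0 | ready=[2, 6] | order so far=[4, 0, 5, 1]
  pop 2: indeg[3]->1 | ready=[6] | order so far=[4, 0, 5, 1, 2]
  pop 6: indeg[3]->0 | ready=[3] | order so far=[4, 0, 5, 1, 2, 6]
  pop 3: no out-edges | ready=[] | order so far=[4, 0, 5, 1, 2, 6, 3]
New canonical toposort: [4, 0, 5, 1, 2, 6, 3]
Compare positions:
  Node 0: index 1 -> 1 (same)
  Node 1: index 3 -> 3 (same)
  Node 2: index 4 -> 4 (same)
  Node 3: index 6 -> 6 (same)
  Node 4: index 0 -> 0 (same)
  Node 5: index 2 -> 2 (same)
  Node 6: index 5 -> 5 (same)
Nodes that changed position: none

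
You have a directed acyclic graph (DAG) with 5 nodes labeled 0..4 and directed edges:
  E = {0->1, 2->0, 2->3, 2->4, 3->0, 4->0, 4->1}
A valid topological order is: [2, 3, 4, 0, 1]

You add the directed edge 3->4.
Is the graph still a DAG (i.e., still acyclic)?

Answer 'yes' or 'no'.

Answer: yes

Derivation:
Given toposort: [2, 3, 4, 0, 1]
Position of 3: index 1; position of 4: index 2
New edge 3->4: forward
Forward edge: respects the existing order. Still a DAG, same toposort still valid.
Still a DAG? yes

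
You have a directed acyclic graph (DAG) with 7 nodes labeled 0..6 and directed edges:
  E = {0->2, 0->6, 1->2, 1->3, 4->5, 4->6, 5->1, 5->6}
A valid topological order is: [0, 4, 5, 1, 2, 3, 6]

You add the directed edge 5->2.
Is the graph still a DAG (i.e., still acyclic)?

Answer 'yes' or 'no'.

Answer: yes

Derivation:
Given toposort: [0, 4, 5, 1, 2, 3, 6]
Position of 5: index 2; position of 2: index 4
New edge 5->2: forward
Forward edge: respects the existing order. Still a DAG, same toposort still valid.
Still a DAG? yes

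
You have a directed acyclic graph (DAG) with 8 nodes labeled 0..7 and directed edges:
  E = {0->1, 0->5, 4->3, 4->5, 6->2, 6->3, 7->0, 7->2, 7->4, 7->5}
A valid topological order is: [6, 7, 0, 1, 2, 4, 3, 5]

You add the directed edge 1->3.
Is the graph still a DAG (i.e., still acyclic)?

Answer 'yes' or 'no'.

Answer: yes

Derivation:
Given toposort: [6, 7, 0, 1, 2, 4, 3, 5]
Position of 1: index 3; position of 3: index 6
New edge 1->3: forward
Forward edge: respects the existing order. Still a DAG, same toposort still valid.
Still a DAG? yes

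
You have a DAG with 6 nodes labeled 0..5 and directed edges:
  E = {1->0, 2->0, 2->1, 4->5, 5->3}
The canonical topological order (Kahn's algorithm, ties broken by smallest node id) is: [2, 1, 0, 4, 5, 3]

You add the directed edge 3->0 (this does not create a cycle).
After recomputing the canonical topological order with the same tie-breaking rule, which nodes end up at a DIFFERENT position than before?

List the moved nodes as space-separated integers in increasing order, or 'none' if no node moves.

Answer: 0 3 4 5

Derivation:
Old toposort: [2, 1, 0, 4, 5, 3]
Added edge 3->0
Recompute Kahn (smallest-id tiebreak):
  initial in-degrees: [3, 1, 0, 1, 0, 1]
  ready (indeg=0): [2, 4]
  pop 2: indeg[0]->2; indeg[1]->0 | ready=[1, 4] | order so far=[2]
  pop 1: indeg[0]->1 | ready=[4] | order so far=[2, 1]
  pop 4: indeg[5]->0 | ready=[5] | order so far=[2, 1, 4]
  pop 5: indeg[3]->0 | ready=[3] | order so far=[2, 1, 4, 5]
  pop 3: indeg[0]->0 | ready=[0] | order so far=[2, 1, 4, 5, 3]
  pop 0: no out-edges | ready=[] | order so far=[2, 1, 4, 5, 3, 0]
New canonical toposort: [2, 1, 4, 5, 3, 0]
Compare positions:
  Node 0: index 2 -> 5 (moved)
  Node 1: index 1 -> 1 (same)
  Node 2: index 0 -> 0 (same)
  Node 3: index 5 -> 4 (moved)
  Node 4: index 3 -> 2 (moved)
  Node 5: index 4 -> 3 (moved)
Nodes that changed position: 0 3 4 5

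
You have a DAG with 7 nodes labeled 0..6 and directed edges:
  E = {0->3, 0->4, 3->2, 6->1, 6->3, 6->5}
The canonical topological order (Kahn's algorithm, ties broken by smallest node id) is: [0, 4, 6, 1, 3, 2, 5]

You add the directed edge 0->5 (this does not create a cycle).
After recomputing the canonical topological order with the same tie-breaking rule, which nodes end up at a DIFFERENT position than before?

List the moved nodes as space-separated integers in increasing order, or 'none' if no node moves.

Answer: none

Derivation:
Old toposort: [0, 4, 6, 1, 3, 2, 5]
Added edge 0->5
Recompute Kahn (smallest-id tiebreak):
  initial in-degrees: [0, 1, 1, 2, 1, 2, 0]
  ready (indeg=0): [0, 6]
  pop 0: indeg[3]->1; indeg[4]->0; indeg[5]->1 | ready=[4, 6] | order so far=[0]
  pop 4: no out-edges | ready=[6] | order so far=[0, 4]
  pop 6: indeg[1]->0; indeg[3]->0; indeg[5]->0 | ready=[1, 3, 5] | order so far=[0, 4, 6]
  pop 1: no out-edges | ready=[3, 5] | order so far=[0, 4, 6, 1]
  pop 3: indeg[2]->0 | ready=[2, 5] | order so far=[0, 4, 6, 1, 3]
  pop 2: no out-edges | ready=[5] | order so far=[0, 4, 6, 1, 3, 2]
  pop 5: no out-edges | ready=[] | order so far=[0, 4, 6, 1, 3, 2, 5]
New canonical toposort: [0, 4, 6, 1, 3, 2, 5]
Compare positions:
  Node 0: index 0 -> 0 (same)
  Node 1: index 3 -> 3 (same)
  Node 2: index 5 -> 5 (same)
  Node 3: index 4 -> 4 (same)
  Node 4: index 1 -> 1 (same)
  Node 5: index 6 -> 6 (same)
  Node 6: index 2 -> 2 (same)
Nodes that changed position: none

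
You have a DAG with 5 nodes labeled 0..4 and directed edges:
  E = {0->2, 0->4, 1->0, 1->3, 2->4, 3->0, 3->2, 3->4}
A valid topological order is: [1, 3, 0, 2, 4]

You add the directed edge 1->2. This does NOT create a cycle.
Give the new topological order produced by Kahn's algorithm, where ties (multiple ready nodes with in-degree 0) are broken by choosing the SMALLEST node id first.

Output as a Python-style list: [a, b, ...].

Answer: [1, 3, 0, 2, 4]

Derivation:
Old toposort: [1, 3, 0, 2, 4]
Added edge: 1->2
Position of 1 (0) < position of 2 (3). Old order still valid.
Run Kahn's algorithm (break ties by smallest node id):
  initial in-degrees: [2, 0, 3, 1, 3]
  ready (indeg=0): [1]
  pop 1: indeg[0]->1; indeg[2]->2; indeg[3]->0 | ready=[3] | order so far=[1]
  pop 3: indeg[0]->0; indeg[2]->1; indeg[4]->2 | ready=[0] | order so far=[1, 3]
  pop 0: indeg[2]->0; indeg[4]->1 | ready=[2] | order so far=[1, 3, 0]
  pop 2: indeg[4]->0 | ready=[4] | order so far=[1, 3, 0, 2]
  pop 4: no out-edges | ready=[] | order so far=[1, 3, 0, 2, 4]
  Result: [1, 3, 0, 2, 4]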